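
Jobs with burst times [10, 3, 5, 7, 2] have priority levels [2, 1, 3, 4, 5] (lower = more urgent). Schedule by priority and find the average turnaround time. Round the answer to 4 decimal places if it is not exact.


Sort by priority (ascending = highest first):
Order: [(1, 3), (2, 10), (3, 5), (4, 7), (5, 2)]
Completion times:
  Priority 1, burst=3, C=3
  Priority 2, burst=10, C=13
  Priority 3, burst=5, C=18
  Priority 4, burst=7, C=25
  Priority 5, burst=2, C=27
Average turnaround = 86/5 = 17.2

17.2


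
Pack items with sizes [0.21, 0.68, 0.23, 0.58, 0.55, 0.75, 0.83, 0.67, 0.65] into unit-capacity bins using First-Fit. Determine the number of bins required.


Place items sequentially using First-Fit:
  Item 0.21 -> new Bin 1
  Item 0.68 -> Bin 1 (now 0.89)
  Item 0.23 -> new Bin 2
  Item 0.58 -> Bin 2 (now 0.81)
  Item 0.55 -> new Bin 3
  Item 0.75 -> new Bin 4
  Item 0.83 -> new Bin 5
  Item 0.67 -> new Bin 6
  Item 0.65 -> new Bin 7
Total bins used = 7

7


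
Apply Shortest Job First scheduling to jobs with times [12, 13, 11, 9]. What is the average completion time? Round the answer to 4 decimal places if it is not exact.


SJF order (ascending): [9, 11, 12, 13]
Completion times:
  Job 1: burst=9, C=9
  Job 2: burst=11, C=20
  Job 3: burst=12, C=32
  Job 4: burst=13, C=45
Average completion = 106/4 = 26.5

26.5


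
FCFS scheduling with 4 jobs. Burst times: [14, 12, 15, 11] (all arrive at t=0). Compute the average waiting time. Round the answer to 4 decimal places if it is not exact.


FCFS order (as given): [14, 12, 15, 11]
Waiting times:
  Job 1: wait = 0
  Job 2: wait = 14
  Job 3: wait = 26
  Job 4: wait = 41
Sum of waiting times = 81
Average waiting time = 81/4 = 20.25

20.25


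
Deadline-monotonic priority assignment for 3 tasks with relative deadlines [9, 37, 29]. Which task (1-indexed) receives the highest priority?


Sort tasks by relative deadline (ascending):
  Task 1: deadline = 9
  Task 3: deadline = 29
  Task 2: deadline = 37
Priority order (highest first): [1, 3, 2]
Highest priority task = 1

1


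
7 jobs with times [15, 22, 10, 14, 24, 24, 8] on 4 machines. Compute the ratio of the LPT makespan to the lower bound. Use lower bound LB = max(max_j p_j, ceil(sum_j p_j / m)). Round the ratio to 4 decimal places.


LPT order: [24, 24, 22, 15, 14, 10, 8]
Machine loads after assignment: [32, 24, 32, 29]
LPT makespan = 32
Lower bound = max(max_job, ceil(total/4)) = max(24, 30) = 30
Ratio = 32 / 30 = 1.0667

1.0667


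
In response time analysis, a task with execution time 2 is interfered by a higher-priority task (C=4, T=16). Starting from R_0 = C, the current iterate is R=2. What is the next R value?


R_next = C + ceil(R_prev / T_hp) * C_hp
ceil(2 / 16) = ceil(0.125) = 1
Interference = 1 * 4 = 4
R_next = 2 + 4 = 6

6


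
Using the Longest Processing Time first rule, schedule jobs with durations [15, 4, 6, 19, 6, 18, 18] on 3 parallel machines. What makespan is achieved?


Sort jobs in decreasing order (LPT): [19, 18, 18, 15, 6, 6, 4]
Assign each job to the least loaded machine:
  Machine 1: jobs [19, 6], load = 25
  Machine 2: jobs [18, 15], load = 33
  Machine 3: jobs [18, 6, 4], load = 28
Makespan = max load = 33

33


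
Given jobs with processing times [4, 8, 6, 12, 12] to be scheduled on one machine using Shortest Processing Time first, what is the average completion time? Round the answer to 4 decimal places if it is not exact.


Sort jobs by processing time (SPT order): [4, 6, 8, 12, 12]
Compute completion times sequentially:
  Job 1: processing = 4, completes at 4
  Job 2: processing = 6, completes at 10
  Job 3: processing = 8, completes at 18
  Job 4: processing = 12, completes at 30
  Job 5: processing = 12, completes at 42
Sum of completion times = 104
Average completion time = 104/5 = 20.8

20.8


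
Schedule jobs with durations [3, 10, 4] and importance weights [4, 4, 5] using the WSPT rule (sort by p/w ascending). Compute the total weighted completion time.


Compute p/w ratios and sort ascending (WSPT): [(3, 4), (4, 5), (10, 4)]
Compute weighted completion times:
  Job (p=3,w=4): C=3, w*C=4*3=12
  Job (p=4,w=5): C=7, w*C=5*7=35
  Job (p=10,w=4): C=17, w*C=4*17=68
Total weighted completion time = 115

115


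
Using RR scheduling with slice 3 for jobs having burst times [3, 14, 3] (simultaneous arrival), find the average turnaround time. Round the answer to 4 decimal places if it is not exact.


Time quantum = 3
Execution trace:
  J1 runs 3 units, time = 3
  J2 runs 3 units, time = 6
  J3 runs 3 units, time = 9
  J2 runs 3 units, time = 12
  J2 runs 3 units, time = 15
  J2 runs 3 units, time = 18
  J2 runs 2 units, time = 20
Finish times: [3, 20, 9]
Average turnaround = 32/3 = 10.6667

10.6667


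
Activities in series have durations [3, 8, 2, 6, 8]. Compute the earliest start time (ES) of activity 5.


Activity 5 starts after activities 1 through 4 complete.
Predecessor durations: [3, 8, 2, 6]
ES = 3 + 8 + 2 + 6 = 19

19


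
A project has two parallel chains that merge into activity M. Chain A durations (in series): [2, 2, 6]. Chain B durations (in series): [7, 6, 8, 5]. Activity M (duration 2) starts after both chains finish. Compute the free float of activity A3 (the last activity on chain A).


ES(A3) = sum of predecessors on chain A = 4
EF(A3) = ES + duration = 4 + 6 = 10
Successor of A3 is M. ES(M) = max(sum(A), sum(B)) = max(10, 26) = 26
Free float = ES(successor) - EF(current) = 26 - 10 = 16

16


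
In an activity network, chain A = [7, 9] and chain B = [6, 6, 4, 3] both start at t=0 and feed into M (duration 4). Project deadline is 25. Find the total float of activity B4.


Forward pass: ES(B4) = sum of predecessors on chain B = 16
EF = ES + duration = 16 + 3 = 19
Backward pass: LF(M) = deadline = 25; LS(M) = 25 - 4 = 21
LF(B4) = LS(M) - sum(successors on chain B) = 21 - 0 = 21
LS = LF - duration = 21 - 3 = 18
Total float = LS - ES = 18 - 16 = 2

2


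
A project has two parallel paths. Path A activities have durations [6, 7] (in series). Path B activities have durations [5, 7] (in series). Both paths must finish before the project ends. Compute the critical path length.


Path A total = 6 + 7 = 13
Path B total = 5 + 7 = 12
Critical path = longest path = max(13, 12) = 13

13


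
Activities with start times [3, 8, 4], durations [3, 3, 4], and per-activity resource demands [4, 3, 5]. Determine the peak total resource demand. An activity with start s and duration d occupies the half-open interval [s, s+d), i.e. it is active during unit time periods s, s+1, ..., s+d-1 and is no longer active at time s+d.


Each activity i is active on [start_i, start_i + duration_i).
Compute total resource usage per time slot:
  t=0: active resources = [], total = 0
  t=1: active resources = [], total = 0
  t=2: active resources = [], total = 0
  t=3: active resources = [4], total = 4
  t=4: active resources = [4, 5], total = 9
  t=5: active resources = [4, 5], total = 9
  t=6: active resources = [5], total = 5
  t=7: active resources = [5], total = 5
  t=8: active resources = [3], total = 3
  t=9: active resources = [3], total = 3
  t=10: active resources = [3], total = 3
Peak resource demand = 9

9


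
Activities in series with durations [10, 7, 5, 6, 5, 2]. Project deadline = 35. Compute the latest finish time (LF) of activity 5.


LF(activity 5) = deadline - sum of successor durations
Successors: activities 6 through 6 with durations [2]
Sum of successor durations = 2
LF = 35 - 2 = 33

33


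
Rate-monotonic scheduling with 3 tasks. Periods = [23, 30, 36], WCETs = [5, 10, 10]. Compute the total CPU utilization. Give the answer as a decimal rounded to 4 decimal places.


Compute individual utilizations (exact fractions):
  Task 1: C/T = 5/23 (approx. 0.2174)
  Task 2: C/T = 10/30 = 1/3 (approx. 0.3333)
  Task 3: C/T = 10/36 = 5/18 (approx. 0.2778)
Total utilization U = 5/23 + 1/3 + 5/18 = 343/414
Rounded to 4 decimal places: U = 0.8285
RM (Liu & Layland) bound for 3 tasks = 0.779763; compare with U = 343/414 (approx. 0.828502)
bound < U <= 1, so the RM sufficient condition is not met (inconclusive; an exact test such as response-time analysis is needed).

0.8285


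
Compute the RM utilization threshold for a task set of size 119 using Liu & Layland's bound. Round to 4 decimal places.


Compute 2^(1/119) = 1.0058417632
Subtract 1: 1.0058417632 - 1 = 0.0058417632
Multiply by n: 119 * 0.0058417632 = 0.6951698208
Round to 4 dp: 0.6952

0.6952


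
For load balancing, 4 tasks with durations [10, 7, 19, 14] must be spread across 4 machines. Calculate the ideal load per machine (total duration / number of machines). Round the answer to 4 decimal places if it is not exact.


Total processing time = 10 + 7 + 19 + 14 = 50
Number of machines = 4
Ideal balanced load = 50 / 4 = 12.5

12.5


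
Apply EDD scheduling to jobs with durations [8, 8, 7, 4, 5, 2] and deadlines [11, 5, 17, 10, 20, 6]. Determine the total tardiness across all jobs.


Sort by due date (EDD order): [(8, 5), (2, 6), (4, 10), (8, 11), (7, 17), (5, 20)]
Compute completion times and tardiness:
  Job 1: p=8, d=5, C=8, tardiness=max(0,8-5)=3
  Job 2: p=2, d=6, C=10, tardiness=max(0,10-6)=4
  Job 3: p=4, d=10, C=14, tardiness=max(0,14-10)=4
  Job 4: p=8, d=11, C=22, tardiness=max(0,22-11)=11
  Job 5: p=7, d=17, C=29, tardiness=max(0,29-17)=12
  Job 6: p=5, d=20, C=34, tardiness=max(0,34-20)=14
Total tardiness = 48

48


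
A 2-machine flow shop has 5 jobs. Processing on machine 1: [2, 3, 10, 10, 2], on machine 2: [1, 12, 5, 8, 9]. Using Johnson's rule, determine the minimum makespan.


Apply Johnson's rule:
  Group 1 (a <= b): [(5, 2, 9), (2, 3, 12)]
  Group 2 (a > b): [(4, 10, 8), (3, 10, 5), (1, 2, 1)]
Optimal job order: [5, 2, 4, 3, 1]
Schedule:
  Job 5: M1 done at 2, M2 done at 11
  Job 2: M1 done at 5, M2 done at 23
  Job 4: M1 done at 15, M2 done at 31
  Job 3: M1 done at 25, M2 done at 36
  Job 1: M1 done at 27, M2 done at 37
Makespan = 37

37


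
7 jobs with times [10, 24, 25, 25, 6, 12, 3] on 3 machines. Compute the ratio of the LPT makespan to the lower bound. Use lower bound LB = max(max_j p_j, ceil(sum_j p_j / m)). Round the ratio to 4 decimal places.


LPT order: [25, 25, 24, 12, 10, 6, 3]
Machine loads after assignment: [35, 34, 36]
LPT makespan = 36
Lower bound = max(max_job, ceil(total/3)) = max(25, 35) = 35
Ratio = 36 / 35 = 1.0286

1.0286


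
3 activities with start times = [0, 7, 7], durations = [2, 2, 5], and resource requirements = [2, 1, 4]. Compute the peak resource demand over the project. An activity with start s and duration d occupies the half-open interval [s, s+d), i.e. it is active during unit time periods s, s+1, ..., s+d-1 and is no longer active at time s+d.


Each activity i is active on [start_i, start_i + duration_i).
Compute total resource usage per time slot:
  t=0: active resources = [2], total = 2
  t=1: active resources = [2], total = 2
  t=2: active resources = [], total = 0
  t=3: active resources = [], total = 0
  t=4: active resources = [], total = 0
  t=5: active resources = [], total = 0
  t=6: active resources = [], total = 0
  t=7: active resources = [1, 4], total = 5
  t=8: active resources = [1, 4], total = 5
  t=9: active resources = [4], total = 4
  t=10: active resources = [4], total = 4
  t=11: active resources = [4], total = 4
Peak resource demand = 5

5


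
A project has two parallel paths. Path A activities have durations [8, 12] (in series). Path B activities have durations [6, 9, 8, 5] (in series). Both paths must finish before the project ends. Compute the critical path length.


Path A total = 8 + 12 = 20
Path B total = 6 + 9 + 8 + 5 = 28
Critical path = longest path = max(20, 28) = 28

28


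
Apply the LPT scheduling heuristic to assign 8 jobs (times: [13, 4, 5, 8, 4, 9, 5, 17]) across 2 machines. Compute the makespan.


Sort jobs in decreasing order (LPT): [17, 13, 9, 8, 5, 5, 4, 4]
Assign each job to the least loaded machine:
  Machine 1: jobs [17, 8, 5, 4], load = 34
  Machine 2: jobs [13, 9, 5, 4], load = 31
Makespan = max load = 34

34


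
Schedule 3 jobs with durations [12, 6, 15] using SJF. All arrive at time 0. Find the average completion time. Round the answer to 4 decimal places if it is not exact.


SJF order (ascending): [6, 12, 15]
Completion times:
  Job 1: burst=6, C=6
  Job 2: burst=12, C=18
  Job 3: burst=15, C=33
Average completion = 57/3 = 19.0

19.0


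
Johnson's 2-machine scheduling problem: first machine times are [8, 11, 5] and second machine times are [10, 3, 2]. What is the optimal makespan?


Apply Johnson's rule:
  Group 1 (a <= b): [(1, 8, 10)]
  Group 2 (a > b): [(2, 11, 3), (3, 5, 2)]
Optimal job order: [1, 2, 3]
Schedule:
  Job 1: M1 done at 8, M2 done at 18
  Job 2: M1 done at 19, M2 done at 22
  Job 3: M1 done at 24, M2 done at 26
Makespan = 26

26


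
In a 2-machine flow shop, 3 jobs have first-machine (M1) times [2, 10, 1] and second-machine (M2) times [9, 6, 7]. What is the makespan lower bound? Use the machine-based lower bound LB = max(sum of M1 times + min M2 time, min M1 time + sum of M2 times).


LB1 = sum(M1 times) + min(M2 times) = 13 + 6 = 19
LB2 = min(M1 times) + sum(M2 times) = 1 + 22 = 23
Lower bound = max(LB1, LB2) = max(19, 23) = 23

23


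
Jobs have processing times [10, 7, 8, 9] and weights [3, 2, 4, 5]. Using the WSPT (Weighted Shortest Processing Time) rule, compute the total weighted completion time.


Compute p/w ratios and sort ascending (WSPT): [(9, 5), (8, 4), (10, 3), (7, 2)]
Compute weighted completion times:
  Job (p=9,w=5): C=9, w*C=5*9=45
  Job (p=8,w=4): C=17, w*C=4*17=68
  Job (p=10,w=3): C=27, w*C=3*27=81
  Job (p=7,w=2): C=34, w*C=2*34=68
Total weighted completion time = 262

262


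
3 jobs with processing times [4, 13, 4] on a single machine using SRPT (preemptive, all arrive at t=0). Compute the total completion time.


Since all jobs arrive at t=0, SRPT equals SPT ordering.
SPT order: [4, 4, 13]
Completion times:
  Job 1: p=4, C=4
  Job 2: p=4, C=8
  Job 3: p=13, C=21
Total completion time = 4 + 8 + 21 = 33

33


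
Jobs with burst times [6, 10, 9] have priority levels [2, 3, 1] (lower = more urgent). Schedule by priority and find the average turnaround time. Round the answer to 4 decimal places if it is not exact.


Sort by priority (ascending = highest first):
Order: [(1, 9), (2, 6), (3, 10)]
Completion times:
  Priority 1, burst=9, C=9
  Priority 2, burst=6, C=15
  Priority 3, burst=10, C=25
Average turnaround = 49/3 = 16.3333

16.3333


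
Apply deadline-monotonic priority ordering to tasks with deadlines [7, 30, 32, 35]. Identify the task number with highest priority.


Sort tasks by relative deadline (ascending):
  Task 1: deadline = 7
  Task 2: deadline = 30
  Task 3: deadline = 32
  Task 4: deadline = 35
Priority order (highest first): [1, 2, 3, 4]
Highest priority task = 1

1


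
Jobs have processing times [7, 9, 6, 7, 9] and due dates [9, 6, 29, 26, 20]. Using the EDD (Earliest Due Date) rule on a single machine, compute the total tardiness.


Sort by due date (EDD order): [(9, 6), (7, 9), (9, 20), (7, 26), (6, 29)]
Compute completion times and tardiness:
  Job 1: p=9, d=6, C=9, tardiness=max(0,9-6)=3
  Job 2: p=7, d=9, C=16, tardiness=max(0,16-9)=7
  Job 3: p=9, d=20, C=25, tardiness=max(0,25-20)=5
  Job 4: p=7, d=26, C=32, tardiness=max(0,32-26)=6
  Job 5: p=6, d=29, C=38, tardiness=max(0,38-29)=9
Total tardiness = 30

30


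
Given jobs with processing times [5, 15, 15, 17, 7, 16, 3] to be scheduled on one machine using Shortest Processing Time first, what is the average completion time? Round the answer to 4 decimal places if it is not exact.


Sort jobs by processing time (SPT order): [3, 5, 7, 15, 15, 16, 17]
Compute completion times sequentially:
  Job 1: processing = 3, completes at 3
  Job 2: processing = 5, completes at 8
  Job 3: processing = 7, completes at 15
  Job 4: processing = 15, completes at 30
  Job 5: processing = 15, completes at 45
  Job 6: processing = 16, completes at 61
  Job 7: processing = 17, completes at 78
Sum of completion times = 240
Average completion time = 240/7 = 34.2857

34.2857


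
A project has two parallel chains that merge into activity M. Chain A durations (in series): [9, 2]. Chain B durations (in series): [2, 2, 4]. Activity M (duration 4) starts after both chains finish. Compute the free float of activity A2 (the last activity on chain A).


ES(A2) = sum of predecessors on chain A = 9
EF(A2) = ES + duration = 9 + 2 = 11
Successor of A2 is M. ES(M) = max(sum(A), sum(B)) = max(11, 8) = 11
Free float = ES(successor) - EF(current) = 11 - 11 = 0

0


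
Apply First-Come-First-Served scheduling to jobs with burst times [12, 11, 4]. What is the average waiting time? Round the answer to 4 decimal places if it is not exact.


FCFS order (as given): [12, 11, 4]
Waiting times:
  Job 1: wait = 0
  Job 2: wait = 12
  Job 3: wait = 23
Sum of waiting times = 35
Average waiting time = 35/3 = 11.6667

11.6667


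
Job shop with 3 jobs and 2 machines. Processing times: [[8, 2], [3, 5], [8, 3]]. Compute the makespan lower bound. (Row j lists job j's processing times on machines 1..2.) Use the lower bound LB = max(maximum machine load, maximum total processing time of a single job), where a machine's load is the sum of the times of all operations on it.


Machine loads:
  Machine 1: 8 + 3 + 8 = 19
  Machine 2: 2 + 5 + 3 = 10
Max machine load = 19
Job totals:
  Job 1: 10
  Job 2: 8
  Job 3: 11
Max job total = 11
Lower bound = max(19, 11) = 19

19


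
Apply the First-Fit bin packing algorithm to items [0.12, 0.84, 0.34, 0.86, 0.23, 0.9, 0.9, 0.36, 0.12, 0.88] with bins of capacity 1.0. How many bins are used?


Place items sequentially using First-Fit:
  Item 0.12 -> new Bin 1
  Item 0.84 -> Bin 1 (now 0.96)
  Item 0.34 -> new Bin 2
  Item 0.86 -> new Bin 3
  Item 0.23 -> Bin 2 (now 0.57)
  Item 0.9 -> new Bin 4
  Item 0.9 -> new Bin 5
  Item 0.36 -> Bin 2 (now 0.93)
  Item 0.12 -> Bin 3 (now 0.98)
  Item 0.88 -> new Bin 6
Total bins used = 6

6


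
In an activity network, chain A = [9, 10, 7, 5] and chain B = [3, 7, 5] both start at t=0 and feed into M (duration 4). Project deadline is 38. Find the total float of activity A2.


Forward pass: ES(A2) = sum of predecessors on chain A = 9
EF = ES + duration = 9 + 10 = 19
Backward pass: LF(M) = deadline = 38; LS(M) = 38 - 4 = 34
LF(A2) = LS(M) - sum(successors on chain A) = 34 - 12 = 22
LS = LF - duration = 22 - 10 = 12
Total float = LS - ES = 12 - 9 = 3

3


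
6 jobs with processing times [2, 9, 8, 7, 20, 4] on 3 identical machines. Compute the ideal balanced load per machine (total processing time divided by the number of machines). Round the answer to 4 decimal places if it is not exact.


Total processing time = 2 + 9 + 8 + 7 + 20 + 4 = 50
Number of machines = 3
Ideal balanced load = 50 / 3 = 16.6667

16.6667


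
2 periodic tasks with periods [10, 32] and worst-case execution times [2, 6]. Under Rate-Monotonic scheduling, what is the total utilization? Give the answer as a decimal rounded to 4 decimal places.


Compute individual utilizations (exact fractions):
  Task 1: C/T = 2/10 = 1/5 (approx. 0.2)
  Task 2: C/T = 6/32 = 3/16 (approx. 0.1875)
Total utilization U = 1/5 + 3/16 = 31/80
Rounded to 4 decimal places: U = 0.3875
RM (Liu & Layland) bound for 2 tasks = 0.828427; compare with U = 31/80 (approx. 0.387500)
U <= bound, so schedulable by RM sufficient condition.

0.3875


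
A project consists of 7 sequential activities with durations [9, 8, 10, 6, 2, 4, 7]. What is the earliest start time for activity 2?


Activity 2 starts after activities 1 through 1 complete.
Predecessor durations: [9]
ES = 9 = 9

9


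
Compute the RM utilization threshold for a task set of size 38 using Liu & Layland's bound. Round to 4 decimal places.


Compute 2^(1/38) = 1.0184080933
Subtract 1: 1.0184080933 - 1 = 0.0184080933
Multiply by n: 38 * 0.0184080933 = 0.6995075454
Round to 4 dp: 0.6995

0.6995


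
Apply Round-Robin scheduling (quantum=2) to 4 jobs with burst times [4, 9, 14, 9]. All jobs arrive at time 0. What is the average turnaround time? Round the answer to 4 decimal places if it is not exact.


Time quantum = 2
Execution trace:
  J1 runs 2 units, time = 2
  J2 runs 2 units, time = 4
  J3 runs 2 units, time = 6
  J4 runs 2 units, time = 8
  J1 runs 2 units, time = 10
  J2 runs 2 units, time = 12
  J3 runs 2 units, time = 14
  J4 runs 2 units, time = 16
  J2 runs 2 units, time = 18
  J3 runs 2 units, time = 20
  J4 runs 2 units, time = 22
  J2 runs 2 units, time = 24
  J3 runs 2 units, time = 26
  J4 runs 2 units, time = 28
  J2 runs 1 units, time = 29
  J3 runs 2 units, time = 31
  J4 runs 1 units, time = 32
  J3 runs 2 units, time = 34
  J3 runs 2 units, time = 36
Finish times: [10, 29, 36, 32]
Average turnaround = 107/4 = 26.75

26.75


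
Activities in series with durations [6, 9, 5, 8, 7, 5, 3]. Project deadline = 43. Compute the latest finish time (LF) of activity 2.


LF(activity 2) = deadline - sum of successor durations
Successors: activities 3 through 7 with durations [5, 8, 7, 5, 3]
Sum of successor durations = 28
LF = 43 - 28 = 15

15


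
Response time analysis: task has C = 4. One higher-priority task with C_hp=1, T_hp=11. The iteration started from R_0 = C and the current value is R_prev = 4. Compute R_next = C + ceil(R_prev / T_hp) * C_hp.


R_next = C + ceil(R_prev / T_hp) * C_hp
ceil(4 / 11) = ceil(0.3636) = 1
Interference = 1 * 1 = 1
R_next = 4 + 1 = 5

5


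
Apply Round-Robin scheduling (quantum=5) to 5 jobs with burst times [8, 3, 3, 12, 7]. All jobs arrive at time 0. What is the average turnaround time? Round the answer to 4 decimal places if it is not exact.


Time quantum = 5
Execution trace:
  J1 runs 5 units, time = 5
  J2 runs 3 units, time = 8
  J3 runs 3 units, time = 11
  J4 runs 5 units, time = 16
  J5 runs 5 units, time = 21
  J1 runs 3 units, time = 24
  J4 runs 5 units, time = 29
  J5 runs 2 units, time = 31
  J4 runs 2 units, time = 33
Finish times: [24, 8, 11, 33, 31]
Average turnaround = 107/5 = 21.4

21.4


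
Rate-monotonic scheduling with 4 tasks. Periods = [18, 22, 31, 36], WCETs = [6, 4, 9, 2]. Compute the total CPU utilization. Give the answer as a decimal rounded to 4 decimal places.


Compute individual utilizations (exact fractions):
  Task 1: C/T = 6/18 = 1/3 (approx. 0.3333)
  Task 2: C/T = 4/22 = 2/11 (approx. 0.1818)
  Task 3: C/T = 9/31 (approx. 0.2903)
  Task 4: C/T = 2/36 = 1/18 (approx. 0.0556)
Total utilization U = 1/3 + 2/11 + 9/31 + 1/18 = 5285/6138
Rounded to 4 decimal places: U = 0.8610
RM (Liu & Layland) bound for 4 tasks = 0.756828; compare with U = 5285/6138 (approx. 0.861030)
bound < U <= 1, so the RM sufficient condition is not met (inconclusive; an exact test such as response-time analysis is needed).

0.8610


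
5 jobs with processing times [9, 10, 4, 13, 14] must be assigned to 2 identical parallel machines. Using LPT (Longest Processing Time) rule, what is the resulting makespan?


Sort jobs in decreasing order (LPT): [14, 13, 10, 9, 4]
Assign each job to the least loaded machine:
  Machine 1: jobs [14, 9, 4], load = 27
  Machine 2: jobs [13, 10], load = 23
Makespan = max load = 27

27


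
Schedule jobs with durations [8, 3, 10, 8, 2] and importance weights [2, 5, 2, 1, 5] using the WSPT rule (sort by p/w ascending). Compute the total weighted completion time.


Compute p/w ratios and sort ascending (WSPT): [(2, 5), (3, 5), (8, 2), (10, 2), (8, 1)]
Compute weighted completion times:
  Job (p=2,w=5): C=2, w*C=5*2=10
  Job (p=3,w=5): C=5, w*C=5*5=25
  Job (p=8,w=2): C=13, w*C=2*13=26
  Job (p=10,w=2): C=23, w*C=2*23=46
  Job (p=8,w=1): C=31, w*C=1*31=31
Total weighted completion time = 138

138


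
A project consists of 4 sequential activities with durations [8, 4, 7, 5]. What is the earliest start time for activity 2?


Activity 2 starts after activities 1 through 1 complete.
Predecessor durations: [8]
ES = 8 = 8

8


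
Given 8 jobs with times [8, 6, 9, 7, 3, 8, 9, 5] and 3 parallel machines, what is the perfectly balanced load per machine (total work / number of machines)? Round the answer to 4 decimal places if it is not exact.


Total processing time = 8 + 6 + 9 + 7 + 3 + 8 + 9 + 5 = 55
Number of machines = 3
Ideal balanced load = 55 / 3 = 18.3333

18.3333


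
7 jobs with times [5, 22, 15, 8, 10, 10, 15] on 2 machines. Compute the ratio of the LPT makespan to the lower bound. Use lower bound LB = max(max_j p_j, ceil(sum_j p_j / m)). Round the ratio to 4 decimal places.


LPT order: [22, 15, 15, 10, 10, 8, 5]
Machine loads after assignment: [45, 40]
LPT makespan = 45
Lower bound = max(max_job, ceil(total/2)) = max(22, 43) = 43
Ratio = 45 / 43 = 1.0465

1.0465


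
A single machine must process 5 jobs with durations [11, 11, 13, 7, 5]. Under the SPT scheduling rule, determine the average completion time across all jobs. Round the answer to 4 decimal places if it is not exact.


Sort jobs by processing time (SPT order): [5, 7, 11, 11, 13]
Compute completion times sequentially:
  Job 1: processing = 5, completes at 5
  Job 2: processing = 7, completes at 12
  Job 3: processing = 11, completes at 23
  Job 4: processing = 11, completes at 34
  Job 5: processing = 13, completes at 47
Sum of completion times = 121
Average completion time = 121/5 = 24.2

24.2


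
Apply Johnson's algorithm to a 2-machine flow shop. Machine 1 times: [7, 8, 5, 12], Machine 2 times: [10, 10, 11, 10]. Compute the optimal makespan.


Apply Johnson's rule:
  Group 1 (a <= b): [(3, 5, 11), (1, 7, 10), (2, 8, 10)]
  Group 2 (a > b): [(4, 12, 10)]
Optimal job order: [3, 1, 2, 4]
Schedule:
  Job 3: M1 done at 5, M2 done at 16
  Job 1: M1 done at 12, M2 done at 26
  Job 2: M1 done at 20, M2 done at 36
  Job 4: M1 done at 32, M2 done at 46
Makespan = 46

46


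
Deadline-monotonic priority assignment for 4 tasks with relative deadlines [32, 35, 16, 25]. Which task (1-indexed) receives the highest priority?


Sort tasks by relative deadline (ascending):
  Task 3: deadline = 16
  Task 4: deadline = 25
  Task 1: deadline = 32
  Task 2: deadline = 35
Priority order (highest first): [3, 4, 1, 2]
Highest priority task = 3

3


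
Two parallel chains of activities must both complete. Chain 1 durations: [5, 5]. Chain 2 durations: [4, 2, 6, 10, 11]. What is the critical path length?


Path A total = 5 + 5 = 10
Path B total = 4 + 2 + 6 + 10 + 11 = 33
Critical path = longest path = max(10, 33) = 33

33


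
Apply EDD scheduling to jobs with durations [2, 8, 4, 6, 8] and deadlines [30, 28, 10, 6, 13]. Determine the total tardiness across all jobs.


Sort by due date (EDD order): [(6, 6), (4, 10), (8, 13), (8, 28), (2, 30)]
Compute completion times and tardiness:
  Job 1: p=6, d=6, C=6, tardiness=max(0,6-6)=0
  Job 2: p=4, d=10, C=10, tardiness=max(0,10-10)=0
  Job 3: p=8, d=13, C=18, tardiness=max(0,18-13)=5
  Job 4: p=8, d=28, C=26, tardiness=max(0,26-28)=0
  Job 5: p=2, d=30, C=28, tardiness=max(0,28-30)=0
Total tardiness = 5

5


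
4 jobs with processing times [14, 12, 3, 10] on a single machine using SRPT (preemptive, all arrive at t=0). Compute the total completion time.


Since all jobs arrive at t=0, SRPT equals SPT ordering.
SPT order: [3, 10, 12, 14]
Completion times:
  Job 1: p=3, C=3
  Job 2: p=10, C=13
  Job 3: p=12, C=25
  Job 4: p=14, C=39
Total completion time = 3 + 13 + 25 + 39 = 80

80


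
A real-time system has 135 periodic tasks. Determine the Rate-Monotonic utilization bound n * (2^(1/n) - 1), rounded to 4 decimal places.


Compute 2^(1/135) = 1.0051476273
Subtract 1: 1.0051476273 - 1 = 0.0051476273
Multiply by n: 135 * 0.0051476273 = 0.6949296855
Round to 4 dp: 0.6949

0.6949


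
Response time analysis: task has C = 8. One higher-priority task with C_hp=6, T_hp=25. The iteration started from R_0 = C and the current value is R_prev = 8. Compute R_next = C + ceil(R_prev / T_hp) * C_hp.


R_next = C + ceil(R_prev / T_hp) * C_hp
ceil(8 / 25) = ceil(0.32) = 1
Interference = 1 * 6 = 6
R_next = 8 + 6 = 14

14


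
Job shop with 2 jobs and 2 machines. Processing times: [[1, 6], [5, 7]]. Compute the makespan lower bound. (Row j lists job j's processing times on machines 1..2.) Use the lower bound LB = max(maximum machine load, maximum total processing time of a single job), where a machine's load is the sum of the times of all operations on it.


Machine loads:
  Machine 1: 1 + 5 = 6
  Machine 2: 6 + 7 = 13
Max machine load = 13
Job totals:
  Job 1: 7
  Job 2: 12
Max job total = 12
Lower bound = max(13, 12) = 13

13


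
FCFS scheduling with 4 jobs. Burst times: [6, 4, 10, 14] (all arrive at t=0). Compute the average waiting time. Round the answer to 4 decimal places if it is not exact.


FCFS order (as given): [6, 4, 10, 14]
Waiting times:
  Job 1: wait = 0
  Job 2: wait = 6
  Job 3: wait = 10
  Job 4: wait = 20
Sum of waiting times = 36
Average waiting time = 36/4 = 9.0

9.0


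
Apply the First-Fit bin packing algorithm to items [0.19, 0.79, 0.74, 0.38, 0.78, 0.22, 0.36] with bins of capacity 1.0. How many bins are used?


Place items sequentially using First-Fit:
  Item 0.19 -> new Bin 1
  Item 0.79 -> Bin 1 (now 0.98)
  Item 0.74 -> new Bin 2
  Item 0.38 -> new Bin 3
  Item 0.78 -> new Bin 4
  Item 0.22 -> Bin 2 (now 0.96)
  Item 0.36 -> Bin 3 (now 0.74)
Total bins used = 4

4


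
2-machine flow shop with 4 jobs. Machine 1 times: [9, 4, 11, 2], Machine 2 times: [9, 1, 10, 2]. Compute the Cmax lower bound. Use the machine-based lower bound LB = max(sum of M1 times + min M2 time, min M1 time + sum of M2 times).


LB1 = sum(M1 times) + min(M2 times) = 26 + 1 = 27
LB2 = min(M1 times) + sum(M2 times) = 2 + 22 = 24
Lower bound = max(LB1, LB2) = max(27, 24) = 27

27


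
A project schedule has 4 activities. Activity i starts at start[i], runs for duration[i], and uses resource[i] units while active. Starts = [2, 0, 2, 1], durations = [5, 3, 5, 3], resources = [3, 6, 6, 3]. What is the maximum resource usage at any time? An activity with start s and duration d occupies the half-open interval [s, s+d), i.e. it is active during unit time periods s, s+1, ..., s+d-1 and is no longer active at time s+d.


Each activity i is active on [start_i, start_i + duration_i).
Compute total resource usage per time slot:
  t=0: active resources = [6], total = 6
  t=1: active resources = [6, 3], total = 9
  t=2: active resources = [3, 6, 6, 3], total = 18
  t=3: active resources = [3, 6, 3], total = 12
  t=4: active resources = [3, 6], total = 9
  t=5: active resources = [3, 6], total = 9
  t=6: active resources = [3, 6], total = 9
Peak resource demand = 18

18


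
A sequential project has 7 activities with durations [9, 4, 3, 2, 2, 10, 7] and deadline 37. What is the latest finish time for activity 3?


LF(activity 3) = deadline - sum of successor durations
Successors: activities 4 through 7 with durations [2, 2, 10, 7]
Sum of successor durations = 21
LF = 37 - 21 = 16

16


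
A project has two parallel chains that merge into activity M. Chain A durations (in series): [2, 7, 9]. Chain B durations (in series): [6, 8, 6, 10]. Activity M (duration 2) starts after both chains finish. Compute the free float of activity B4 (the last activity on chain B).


ES(B4) = sum of predecessors on chain B = 20
EF(B4) = ES + duration = 20 + 10 = 30
Successor of B4 is M. ES(M) = max(sum(A), sum(B)) = max(18, 30) = 30
Free float = ES(successor) - EF(current) = 30 - 30 = 0

0


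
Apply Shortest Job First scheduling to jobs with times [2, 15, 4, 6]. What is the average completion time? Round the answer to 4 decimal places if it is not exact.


SJF order (ascending): [2, 4, 6, 15]
Completion times:
  Job 1: burst=2, C=2
  Job 2: burst=4, C=6
  Job 3: burst=6, C=12
  Job 4: burst=15, C=27
Average completion = 47/4 = 11.75

11.75


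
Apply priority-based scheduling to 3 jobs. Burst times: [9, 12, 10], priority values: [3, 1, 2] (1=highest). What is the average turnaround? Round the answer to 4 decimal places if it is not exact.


Sort by priority (ascending = highest first):
Order: [(1, 12), (2, 10), (3, 9)]
Completion times:
  Priority 1, burst=12, C=12
  Priority 2, burst=10, C=22
  Priority 3, burst=9, C=31
Average turnaround = 65/3 = 21.6667

21.6667


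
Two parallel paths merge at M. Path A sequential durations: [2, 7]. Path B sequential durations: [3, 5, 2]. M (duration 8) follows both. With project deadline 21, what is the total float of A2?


Forward pass: ES(A2) = sum of predecessors on chain A = 2
EF = ES + duration = 2 + 7 = 9
Backward pass: LF(M) = deadline = 21; LS(M) = 21 - 8 = 13
LF(A2) = LS(M) - sum(successors on chain A) = 13 - 0 = 13
LS = LF - duration = 13 - 7 = 6
Total float = LS - ES = 6 - 2 = 4

4


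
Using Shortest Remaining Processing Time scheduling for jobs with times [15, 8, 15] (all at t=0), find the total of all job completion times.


Since all jobs arrive at t=0, SRPT equals SPT ordering.
SPT order: [8, 15, 15]
Completion times:
  Job 1: p=8, C=8
  Job 2: p=15, C=23
  Job 3: p=15, C=38
Total completion time = 8 + 23 + 38 = 69

69


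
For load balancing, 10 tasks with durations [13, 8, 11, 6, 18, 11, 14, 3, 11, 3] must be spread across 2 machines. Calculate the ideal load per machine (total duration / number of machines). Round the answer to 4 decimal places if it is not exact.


Total processing time = 13 + 8 + 11 + 6 + 18 + 11 + 14 + 3 + 11 + 3 = 98
Number of machines = 2
Ideal balanced load = 98 / 2 = 49.0

49.0


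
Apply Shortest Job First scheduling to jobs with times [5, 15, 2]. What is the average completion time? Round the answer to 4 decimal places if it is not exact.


SJF order (ascending): [2, 5, 15]
Completion times:
  Job 1: burst=2, C=2
  Job 2: burst=5, C=7
  Job 3: burst=15, C=22
Average completion = 31/3 = 10.3333

10.3333


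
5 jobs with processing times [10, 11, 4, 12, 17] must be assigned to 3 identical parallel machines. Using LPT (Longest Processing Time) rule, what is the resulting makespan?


Sort jobs in decreasing order (LPT): [17, 12, 11, 10, 4]
Assign each job to the least loaded machine:
  Machine 1: jobs [17], load = 17
  Machine 2: jobs [12, 4], load = 16
  Machine 3: jobs [11, 10], load = 21
Makespan = max load = 21

21


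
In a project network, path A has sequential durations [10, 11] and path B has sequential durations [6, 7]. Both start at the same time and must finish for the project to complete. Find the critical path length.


Path A total = 10 + 11 = 21
Path B total = 6 + 7 = 13
Critical path = longest path = max(21, 13) = 21

21


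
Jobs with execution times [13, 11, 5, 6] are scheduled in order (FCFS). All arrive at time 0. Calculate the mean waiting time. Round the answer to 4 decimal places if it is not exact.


FCFS order (as given): [13, 11, 5, 6]
Waiting times:
  Job 1: wait = 0
  Job 2: wait = 13
  Job 3: wait = 24
  Job 4: wait = 29
Sum of waiting times = 66
Average waiting time = 66/4 = 16.5

16.5


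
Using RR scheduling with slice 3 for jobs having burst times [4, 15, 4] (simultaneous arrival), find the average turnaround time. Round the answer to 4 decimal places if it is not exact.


Time quantum = 3
Execution trace:
  J1 runs 3 units, time = 3
  J2 runs 3 units, time = 6
  J3 runs 3 units, time = 9
  J1 runs 1 units, time = 10
  J2 runs 3 units, time = 13
  J3 runs 1 units, time = 14
  J2 runs 3 units, time = 17
  J2 runs 3 units, time = 20
  J2 runs 3 units, time = 23
Finish times: [10, 23, 14]
Average turnaround = 47/3 = 15.6667

15.6667


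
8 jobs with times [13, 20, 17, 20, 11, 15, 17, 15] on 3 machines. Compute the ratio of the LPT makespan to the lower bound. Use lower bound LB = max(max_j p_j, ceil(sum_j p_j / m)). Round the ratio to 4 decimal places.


LPT order: [20, 20, 17, 17, 15, 15, 13, 11]
Machine loads after assignment: [46, 35, 47]
LPT makespan = 47
Lower bound = max(max_job, ceil(total/3)) = max(20, 43) = 43
Ratio = 47 / 43 = 1.093

1.093


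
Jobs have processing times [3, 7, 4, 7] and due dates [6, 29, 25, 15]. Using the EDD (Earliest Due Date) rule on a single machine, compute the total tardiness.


Sort by due date (EDD order): [(3, 6), (7, 15), (4, 25), (7, 29)]
Compute completion times and tardiness:
  Job 1: p=3, d=6, C=3, tardiness=max(0,3-6)=0
  Job 2: p=7, d=15, C=10, tardiness=max(0,10-15)=0
  Job 3: p=4, d=25, C=14, tardiness=max(0,14-25)=0
  Job 4: p=7, d=29, C=21, tardiness=max(0,21-29)=0
Total tardiness = 0

0


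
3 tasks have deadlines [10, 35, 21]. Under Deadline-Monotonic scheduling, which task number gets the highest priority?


Sort tasks by relative deadline (ascending):
  Task 1: deadline = 10
  Task 3: deadline = 21
  Task 2: deadline = 35
Priority order (highest first): [1, 3, 2]
Highest priority task = 1

1


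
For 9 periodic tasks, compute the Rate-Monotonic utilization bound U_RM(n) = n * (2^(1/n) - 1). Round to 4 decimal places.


Compute 2^(1/9) = 1.0800597389
Subtract 1: 1.0800597389 - 1 = 0.0800597389
Multiply by n: 9 * 0.0800597389 = 0.7205376501
Round to 4 dp: 0.7205

0.7205


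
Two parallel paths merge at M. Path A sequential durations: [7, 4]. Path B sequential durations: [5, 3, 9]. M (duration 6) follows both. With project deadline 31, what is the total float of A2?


Forward pass: ES(A2) = sum of predecessors on chain A = 7
EF = ES + duration = 7 + 4 = 11
Backward pass: LF(M) = deadline = 31; LS(M) = 31 - 6 = 25
LF(A2) = LS(M) - sum(successors on chain A) = 25 - 0 = 25
LS = LF - duration = 25 - 4 = 21
Total float = LS - ES = 21 - 7 = 14

14


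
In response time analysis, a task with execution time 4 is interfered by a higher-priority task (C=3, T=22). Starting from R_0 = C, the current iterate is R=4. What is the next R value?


R_next = C + ceil(R_prev / T_hp) * C_hp
ceil(4 / 22) = ceil(0.1818) = 1
Interference = 1 * 3 = 3
R_next = 4 + 3 = 7

7


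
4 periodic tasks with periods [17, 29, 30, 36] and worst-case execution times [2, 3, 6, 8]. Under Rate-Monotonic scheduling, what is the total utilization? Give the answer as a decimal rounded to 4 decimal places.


Compute individual utilizations (exact fractions):
  Task 1: C/T = 2/17 (approx. 0.1176)
  Task 2: C/T = 3/29 (approx. 0.1034)
  Task 3: C/T = 6/30 = 1/5 (approx. 0.2)
  Task 4: C/T = 8/36 = 2/9 (approx. 0.2222)
Total utilization U = 2/17 + 3/29 + 1/5 + 2/9 = 14272/22185
Rounded to 4 decimal places: U = 0.6433
RM (Liu & Layland) bound for 4 tasks = 0.756828; compare with U = 14272/22185 (approx. 0.643318)
U <= bound, so schedulable by RM sufficient condition.

0.6433


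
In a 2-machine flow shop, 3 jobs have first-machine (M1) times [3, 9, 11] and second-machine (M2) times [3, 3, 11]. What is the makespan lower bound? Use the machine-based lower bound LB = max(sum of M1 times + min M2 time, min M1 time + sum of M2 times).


LB1 = sum(M1 times) + min(M2 times) = 23 + 3 = 26
LB2 = min(M1 times) + sum(M2 times) = 3 + 17 = 20
Lower bound = max(LB1, LB2) = max(26, 20) = 26

26


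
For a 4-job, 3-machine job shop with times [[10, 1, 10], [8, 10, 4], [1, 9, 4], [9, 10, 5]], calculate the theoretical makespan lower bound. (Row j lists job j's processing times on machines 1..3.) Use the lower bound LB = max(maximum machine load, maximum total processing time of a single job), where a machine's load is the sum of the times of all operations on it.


Machine loads:
  Machine 1: 10 + 8 + 1 + 9 = 28
  Machine 2: 1 + 10 + 9 + 10 = 30
  Machine 3: 10 + 4 + 4 + 5 = 23
Max machine load = 30
Job totals:
  Job 1: 21
  Job 2: 22
  Job 3: 14
  Job 4: 24
Max job total = 24
Lower bound = max(30, 24) = 30

30


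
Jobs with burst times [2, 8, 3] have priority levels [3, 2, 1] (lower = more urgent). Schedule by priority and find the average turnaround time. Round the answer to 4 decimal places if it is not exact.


Sort by priority (ascending = highest first):
Order: [(1, 3), (2, 8), (3, 2)]
Completion times:
  Priority 1, burst=3, C=3
  Priority 2, burst=8, C=11
  Priority 3, burst=2, C=13
Average turnaround = 27/3 = 9.0

9.0


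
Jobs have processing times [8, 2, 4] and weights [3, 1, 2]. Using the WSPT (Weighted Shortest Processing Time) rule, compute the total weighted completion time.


Compute p/w ratios and sort ascending (WSPT): [(2, 1), (4, 2), (8, 3)]
Compute weighted completion times:
  Job (p=2,w=1): C=2, w*C=1*2=2
  Job (p=4,w=2): C=6, w*C=2*6=12
  Job (p=8,w=3): C=14, w*C=3*14=42
Total weighted completion time = 56

56
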